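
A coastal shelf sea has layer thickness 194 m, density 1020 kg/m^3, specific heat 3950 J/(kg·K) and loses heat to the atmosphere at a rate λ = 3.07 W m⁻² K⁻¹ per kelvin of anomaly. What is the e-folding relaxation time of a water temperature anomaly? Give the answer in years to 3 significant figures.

8.07 years

Areal heat capacity C = ρ c_p D = 1020 × 3950 × 194 = 7.82×10^8 J/(m²·K).
Relaxation time τ = C / λ = 7.82×10^8 / 3.07 = 2.55×10^8 s.
In years: 2.55×10^8 s / (3.156×10^7 s/year) = 8.07 years.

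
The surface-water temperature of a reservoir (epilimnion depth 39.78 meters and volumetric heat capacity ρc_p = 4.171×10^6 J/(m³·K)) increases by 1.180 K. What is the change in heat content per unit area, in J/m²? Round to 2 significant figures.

Areal heat capacity C = ρc_p × D = 4.171×10^6 × 39.78 = 1.66×10^8 J/(m²·K).
ΔQ = C ΔT = 1.66×10^8 × 1.180 = 1.96×10^8 J/m².

2.0×10^8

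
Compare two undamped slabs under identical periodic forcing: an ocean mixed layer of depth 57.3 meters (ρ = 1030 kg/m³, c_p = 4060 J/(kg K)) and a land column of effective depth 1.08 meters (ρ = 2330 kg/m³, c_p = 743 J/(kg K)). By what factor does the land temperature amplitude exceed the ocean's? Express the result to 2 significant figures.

130

C_ocean = 1030 × 4060 × 57.3 = 2.40×10^8 J/(m²·K).
C_land = 2330 × 743 × 1.08 = 1.87×10^6 J/(m²·K).
Undamped amplitude ∝ 1/C, so A_land/A_ocean = C_ocean/C_land = 128.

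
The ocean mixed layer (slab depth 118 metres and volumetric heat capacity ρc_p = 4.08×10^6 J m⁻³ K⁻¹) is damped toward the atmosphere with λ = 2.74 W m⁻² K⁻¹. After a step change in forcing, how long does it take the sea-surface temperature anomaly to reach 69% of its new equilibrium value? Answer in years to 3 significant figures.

6.52 years

Areal heat capacity C = ρc_p × D = 4.08×10^6 × 118 = 4.81×10^8 J/(m^2 K).
τ = C / λ = 4.81×10^8 / 2.74 = 1.76×10^8 s.
Fraction reached: 1 − e^(−t/τ) = 0.69 ⇒ t = −τ ln(1 − 0.69) = τ × 1.17.
t = 2.06×10^8 s = 6.52 years.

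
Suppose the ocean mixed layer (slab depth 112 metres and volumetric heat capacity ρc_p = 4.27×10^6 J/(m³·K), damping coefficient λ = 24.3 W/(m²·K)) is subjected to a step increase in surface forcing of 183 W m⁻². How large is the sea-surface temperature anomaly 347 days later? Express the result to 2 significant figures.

Areal heat capacity C = ρc_p × D = 4.27×10^6 × 112 = 4.78×10^8 J/(m²·K).
τ = C / λ = 4.78×10^8 / 24.3 = 1.97×10^7 s.
Equilibrium anomaly ΔT_eq = F / λ = 183 / 24.3 = 7.53 K.
t = 347 days = 3.00×10^7 s, so t/τ = 1.52.
ΔT(t) = ΔT_eq (1 − e^(−t/τ)) = 7.53 × (1 − e^−1.52) = 5.89 K.

5.9 K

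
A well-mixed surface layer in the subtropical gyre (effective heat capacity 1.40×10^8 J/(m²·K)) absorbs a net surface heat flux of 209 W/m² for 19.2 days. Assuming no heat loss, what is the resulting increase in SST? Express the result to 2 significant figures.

2.5 K

Areal heat capacity C = 1.40×10^8 J/(m²·K) (given).
Net heat input Q = F Δt = 209 × (19.2 days × 86400 s/day) = 3.47×10^8 J/m².
ΔT = Q / C = 3.47×10^8 / 1.40×10^8 = 2.48 K.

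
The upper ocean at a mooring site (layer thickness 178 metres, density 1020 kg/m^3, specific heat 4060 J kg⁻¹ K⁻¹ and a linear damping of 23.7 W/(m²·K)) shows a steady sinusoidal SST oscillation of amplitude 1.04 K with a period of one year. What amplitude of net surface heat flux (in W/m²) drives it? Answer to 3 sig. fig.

Areal heat capacity C = ρ c_p D = 1020 × 4060 × 178 = 7.37×10^8 J/(m^2 K).
ω = 2π / 3.15×10^7 s = 1.99×10^-7 s⁻¹.
√((Cω)² + λ²) = √((147)² + 23.7²) = 149 W/(m²·K).
F₀ = A × √((Cω)²+λ²) = 1.04 × 149 = 155 W/m².

155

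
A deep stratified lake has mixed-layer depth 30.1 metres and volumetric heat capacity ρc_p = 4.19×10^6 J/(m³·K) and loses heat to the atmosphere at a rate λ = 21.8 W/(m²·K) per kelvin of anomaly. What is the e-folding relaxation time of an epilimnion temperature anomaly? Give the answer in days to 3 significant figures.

67.0 days

Areal heat capacity C = ρc_p × D = 4.19×10^6 × 30.1 = 1.26×10^8 J m⁻² K⁻¹.
Relaxation time τ = C / λ = 1.26×10^8 / 21.8 = 5.79×10^6 s.
In days: 5.79×10^6 s / (86400 s/day) = 67.0 days.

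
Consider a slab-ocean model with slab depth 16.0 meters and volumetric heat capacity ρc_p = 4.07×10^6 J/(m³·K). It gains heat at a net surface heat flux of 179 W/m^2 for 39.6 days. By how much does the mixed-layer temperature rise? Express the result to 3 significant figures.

9.40 K

Areal heat capacity C = ρc_p × D = 4.07×10^6 × 16.0 = 6.51×10^7 J/(m²·K).
Net heat input Q = F Δt = 179 × (39.6 days × 86400 s/day) = 6.12×10^8 J/m².
ΔT = Q / C = 6.12×10^8 / 6.51×10^7 = 9.40 K.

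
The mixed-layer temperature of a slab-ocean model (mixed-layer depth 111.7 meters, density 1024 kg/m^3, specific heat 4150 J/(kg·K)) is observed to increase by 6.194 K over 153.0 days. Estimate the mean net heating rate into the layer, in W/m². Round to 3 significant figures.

222

Areal heat capacity C = ρ c_p D = 1024 × 4150 × 111.7 = 4.75×10^8 J/(m²·K).
Required heat per unit area: Q = C ΔT = 4.75×10^8 × 6.194 = 2.94×10^9 J/m².
Flux F = Q / Δt = 2.94×10^9 / 1.32×10^7 s = 222 W/m².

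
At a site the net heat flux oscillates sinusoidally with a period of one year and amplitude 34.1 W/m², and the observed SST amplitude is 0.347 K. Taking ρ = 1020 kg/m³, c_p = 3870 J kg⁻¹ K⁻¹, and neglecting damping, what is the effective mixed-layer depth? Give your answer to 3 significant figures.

ω = 2π / 3.15×10^7 s = 1.99×10^-7 s⁻¹.
Required C = F₀ / (A ω) = 34.1 / (0.347 × 1.99×10^-7) = 4.93×10^8 J/(m²·K).
D = C / (ρ c_p) = 4.93×10^8 / (1020 × 3870) = 125 m.

125 m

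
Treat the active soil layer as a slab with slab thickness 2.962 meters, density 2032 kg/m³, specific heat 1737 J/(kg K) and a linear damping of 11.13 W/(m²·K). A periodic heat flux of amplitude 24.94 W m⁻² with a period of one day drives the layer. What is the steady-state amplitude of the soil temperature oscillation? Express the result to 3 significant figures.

0.0328 K

Areal heat capacity C = ρ c_p D = 2032 × 1737 × 2.962 = 1.05×10^7 J/(m²·K).
Angular frequency ω = 2π / T = 2π / 86400 s = 7.27×10^-5 s⁻¹.
√((Cω)² + λ²) = √((760)² + 11.13²) = 760 W/(m²·K).
Amplitude A = F₀ / √((Cω)²+λ²) = 24.94 / 760 = 0.0328 K.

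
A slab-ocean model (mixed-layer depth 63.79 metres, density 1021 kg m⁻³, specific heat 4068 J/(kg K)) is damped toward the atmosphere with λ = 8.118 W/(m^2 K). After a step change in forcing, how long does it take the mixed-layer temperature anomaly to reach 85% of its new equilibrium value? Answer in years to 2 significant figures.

Areal heat capacity C = ρ c_p D = 1021 × 4068 × 63.79 = 2.65×10^8 J m⁻² K⁻¹.
τ = C / λ = 2.65×10^8 / 8.118 = 3.26×10^7 s.
Fraction reached: 1 − e^(−t/τ) = 0.85 ⇒ t = −τ ln(1 − 0.85) = τ × 1.90.
t = 6.19×10^7 s = 1.96 years.

2.0 years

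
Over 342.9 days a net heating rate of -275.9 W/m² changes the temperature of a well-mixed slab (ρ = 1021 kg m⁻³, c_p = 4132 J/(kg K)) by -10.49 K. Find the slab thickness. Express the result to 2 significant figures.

180 m

Heat input Q = F Δt = -275.9 × 2.96×10^7 s = -8.17×10^9 J/m².
Required areal heat capacity C = Q / ΔT = 7.79×10^8 J/(m²·K).
Depth D = C / (ρ c_p) = 7.79×10^8 / (1021 × 4132) = 185 m.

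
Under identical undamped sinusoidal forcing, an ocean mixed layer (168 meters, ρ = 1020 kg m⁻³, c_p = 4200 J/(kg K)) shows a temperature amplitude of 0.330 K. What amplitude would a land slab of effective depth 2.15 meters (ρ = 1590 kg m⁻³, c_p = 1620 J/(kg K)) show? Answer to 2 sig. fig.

C_ocean = 7.20×10^8 J/(m²·K); C_land = 5.54×10^6 J/(m²·K).
A ∝ 1/C ⇒ A_land = A_ocean × C_ocean/C_land = 0.330 × 130 = 42.9 K.

43 K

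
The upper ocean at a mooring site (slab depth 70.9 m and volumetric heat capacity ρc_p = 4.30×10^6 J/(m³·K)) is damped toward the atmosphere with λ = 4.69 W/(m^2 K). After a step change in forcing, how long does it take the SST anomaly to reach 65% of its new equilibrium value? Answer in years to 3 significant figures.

2.16 years

Areal heat capacity C = ρc_p × D = 4.30×10^6 × 70.9 = 3.05×10^8 J/(m^2 K).
τ = C / λ = 3.05×10^8 / 4.69 = 6.50×10^7 s.
Fraction reached: 1 − e^(−t/τ) = 0.65 ⇒ t = −τ ln(1 − 0.65) = τ × 1.05.
t = 6.82×10^7 s = 2.16 years.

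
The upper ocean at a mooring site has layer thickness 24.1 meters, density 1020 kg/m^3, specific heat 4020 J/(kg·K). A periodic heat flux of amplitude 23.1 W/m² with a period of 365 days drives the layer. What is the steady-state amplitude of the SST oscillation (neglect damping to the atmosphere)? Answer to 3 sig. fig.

Areal heat capacity C = ρ c_p D = 1020 × 4020 × 24.1 = 9.88×10^7 J/(m²·K).
Angular frequency ω = 2π / T = 2π / 3.15×10^7 s = 1.99×10^-7 s⁻¹.
Cω = 9.88×10^7 × 1.99×10^-7 = 19.7 W/(m²·K).
Amplitude A = F₀ / (Cω) = 23.1 / 19.7 = 1.17 K.

1.17 K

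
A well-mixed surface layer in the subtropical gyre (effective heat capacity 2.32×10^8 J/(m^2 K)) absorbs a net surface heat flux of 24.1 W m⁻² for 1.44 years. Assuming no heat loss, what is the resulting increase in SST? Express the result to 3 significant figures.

Areal heat capacity C = 2.32×10^8 J/(m^2 K) (given).
Net heat input Q = F Δt = 24.1 × (1.44 years × 3.156×10^7 s/year) = 1.10×10^9 J/m².
ΔT = Q / C = 1.10×10^9 / 2.32×10^8 = 4.72 K.

4.72 K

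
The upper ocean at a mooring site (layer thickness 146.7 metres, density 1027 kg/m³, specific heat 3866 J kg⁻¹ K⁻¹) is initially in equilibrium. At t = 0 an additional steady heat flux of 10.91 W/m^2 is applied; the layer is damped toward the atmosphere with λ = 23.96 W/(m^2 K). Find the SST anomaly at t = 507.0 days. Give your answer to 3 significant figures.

Areal heat capacity C = ρ c_p D = 1027 × 3866 × 146.7 = 5.82×10^8 J/(m²·K).
τ = C / λ = 5.82×10^8 / 23.96 = 2.43×10^7 s.
Equilibrium anomaly ΔT_eq = F / λ = 10.91 / 23.96 = 0.455 K.
t = 507.0 days = 4.38×10^7 s, so t/τ = 1.80.
ΔT(t) = ΔT_eq (1 − e^(−t/τ)) = 0.455 × (1 − e^−1.80) = 0.380 K.

0.380 K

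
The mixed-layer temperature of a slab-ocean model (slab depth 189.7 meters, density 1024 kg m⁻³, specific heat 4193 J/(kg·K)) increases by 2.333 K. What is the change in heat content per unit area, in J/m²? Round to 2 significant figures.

Areal heat capacity C = ρ c_p D = 1024 × 4193 × 189.7 = 8.15×10^8 J m⁻² K⁻¹.
ΔQ = C ΔT = 8.15×10^8 × 2.333 = 1.90×10^9 J/m².

1.9×10^9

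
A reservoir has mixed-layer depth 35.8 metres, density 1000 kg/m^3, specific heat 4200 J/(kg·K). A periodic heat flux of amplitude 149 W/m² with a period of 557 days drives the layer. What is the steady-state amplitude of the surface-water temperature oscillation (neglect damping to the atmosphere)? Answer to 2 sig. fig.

7.6 K

Areal heat capacity C = ρ c_p D = 1000 × 4200 × 35.8 = 1.50×10^8 J m⁻² K⁻¹.
Angular frequency ω = 2π / T = 2π / 4.81×10^7 s = 1.31×10^-7 s⁻¹.
Cω = 1.50×10^8 × 1.31×10^-7 = 19.6 W/(m²·K).
Amplitude A = F₀ / (Cω) = 149 / 19.6 = 7.59 K.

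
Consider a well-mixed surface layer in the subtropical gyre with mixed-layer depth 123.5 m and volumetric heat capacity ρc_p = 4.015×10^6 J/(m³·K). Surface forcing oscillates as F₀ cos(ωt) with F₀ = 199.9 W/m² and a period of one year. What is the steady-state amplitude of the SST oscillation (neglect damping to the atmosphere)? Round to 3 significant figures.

Areal heat capacity C = ρc_p × D = 4.015×10^6 × 123.5 = 4.96×10^8 J/(m^2 K).
Angular frequency ω = 2π / T = 2π / 3.15×10^7 s = 1.99×10^-7 s⁻¹.
Cω = 4.96×10^8 × 1.99×10^-7 = 98.8 W/(m²·K).
Amplitude A = F₀ / (Cω) = 199.9 / 98.8 = 2.02 K.

2.02 K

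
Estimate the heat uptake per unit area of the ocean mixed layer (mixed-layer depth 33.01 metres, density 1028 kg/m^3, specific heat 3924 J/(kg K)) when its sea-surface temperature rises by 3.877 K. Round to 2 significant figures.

Areal heat capacity C = ρ c_p D = 1028 × 3924 × 33.01 = 1.33×10^8 J m⁻² K⁻¹.
ΔQ = C ΔT = 1.33×10^8 × 3.877 = 5.16×10^8 J/m².

5.2×10^8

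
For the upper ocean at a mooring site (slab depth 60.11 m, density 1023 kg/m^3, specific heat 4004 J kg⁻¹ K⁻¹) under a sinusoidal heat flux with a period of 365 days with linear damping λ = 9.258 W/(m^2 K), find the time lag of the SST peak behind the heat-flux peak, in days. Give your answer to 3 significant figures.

Areal heat capacity C = ρ c_p D = 1023 × 4004 × 60.11 = 2.46×10^8 J m⁻² K⁻¹.
ω = 2π / 3.15×10^7 s = 1.99×10^-7 s⁻¹.
Phase lag φ = arctan(Cω/λ) = arctan(49.1/9.258) = 1.38 rad.
Time lag = φ / ω = 1.38 / 1.99×10^-7 = 6.95×10^6 s = 80.4 days.

80.4 days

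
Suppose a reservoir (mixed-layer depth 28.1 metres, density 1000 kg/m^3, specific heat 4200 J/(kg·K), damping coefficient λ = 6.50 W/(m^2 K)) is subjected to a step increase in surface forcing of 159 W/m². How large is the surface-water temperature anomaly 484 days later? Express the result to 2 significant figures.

22 K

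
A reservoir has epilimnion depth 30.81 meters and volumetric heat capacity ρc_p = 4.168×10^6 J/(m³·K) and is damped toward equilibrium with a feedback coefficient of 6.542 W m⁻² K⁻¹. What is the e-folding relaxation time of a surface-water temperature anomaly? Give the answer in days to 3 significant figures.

227 days

Areal heat capacity C = ρc_p × D = 4.168×10^6 × 30.81 = 1.28×10^8 J/(m^2 K).
Relaxation time τ = C / λ = 1.28×10^8 / 6.542 = 1.96×10^7 s.
In days: 1.96×10^7 s / (86400 s/day) = 227 days.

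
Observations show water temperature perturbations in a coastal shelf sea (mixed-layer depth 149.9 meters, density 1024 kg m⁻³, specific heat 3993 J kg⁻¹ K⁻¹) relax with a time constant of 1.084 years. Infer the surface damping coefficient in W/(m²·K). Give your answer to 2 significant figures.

Areal heat capacity C = ρ c_p D = 1024 × 3993 × 149.9 = 6.13×10^8 J m⁻² K⁻¹.
τ = 1.084 years = 3.42×10^7 s.
λ = C / τ = 6.13×10^8 / 3.42×10^7 = 17.9 W/(m²·K).

18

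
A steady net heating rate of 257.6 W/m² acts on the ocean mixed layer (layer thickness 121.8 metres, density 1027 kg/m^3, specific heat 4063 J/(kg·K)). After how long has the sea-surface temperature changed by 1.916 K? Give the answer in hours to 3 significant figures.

Areal heat capacity C = ρ c_p D = 1027 × 4063 × 121.8 = 5.08×10^8 J/(m^2 K).
Time required: Δt = C ΔT / F = 5.08×10^8 × 1.916 / 257.6 = 3.78×10^6 s.
In hours: 3.78×10^6 s / (3600 s/hour) = 1050 hours.

1050 hours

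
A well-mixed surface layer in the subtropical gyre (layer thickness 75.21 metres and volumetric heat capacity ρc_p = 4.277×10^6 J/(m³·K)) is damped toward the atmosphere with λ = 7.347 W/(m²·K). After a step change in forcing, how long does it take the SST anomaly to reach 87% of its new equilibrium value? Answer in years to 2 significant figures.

2.8 years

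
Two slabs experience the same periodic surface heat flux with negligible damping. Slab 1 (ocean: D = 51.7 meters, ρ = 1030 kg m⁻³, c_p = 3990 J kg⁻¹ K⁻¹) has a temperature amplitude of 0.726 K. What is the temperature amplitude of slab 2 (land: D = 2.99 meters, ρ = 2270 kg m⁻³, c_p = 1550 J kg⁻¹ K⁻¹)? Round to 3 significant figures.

14.7 K

C_ocean = 2.12×10^8 J/(m²·K); C_land = 1.05×10^7 J/(m²·K).
A ∝ 1/C ⇒ A_land = A_ocean × C_ocean/C_land = 0.726 × 20.2 = 14.7 K.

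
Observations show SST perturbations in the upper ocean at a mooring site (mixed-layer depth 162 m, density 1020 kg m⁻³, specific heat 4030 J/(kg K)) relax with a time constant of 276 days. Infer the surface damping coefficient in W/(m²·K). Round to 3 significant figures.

Areal heat capacity C = ρ c_p D = 1020 × 4030 × 162 = 6.66×10^8 J m⁻² K⁻¹.
τ = 276 days = 2.38×10^7 s.
λ = C / τ = 6.66×10^8 / 2.38×10^7 = 27.9 W/(m²·K).

27.9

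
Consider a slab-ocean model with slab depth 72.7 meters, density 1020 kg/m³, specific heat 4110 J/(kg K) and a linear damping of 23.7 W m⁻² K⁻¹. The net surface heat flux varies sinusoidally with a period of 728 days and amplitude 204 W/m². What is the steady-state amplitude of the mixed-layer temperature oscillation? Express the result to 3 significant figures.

5.29 K

Areal heat capacity C = ρ c_p D = 1020 × 4110 × 72.7 = 3.05×10^8 J/(m^2 K).
Angular frequency ω = 2π / T = 2π / 6.29×10^7 s = 9.99×10^-8 s⁻¹.
√((Cω)² + λ²) = √((30.4)² + 23.7²) = 38.6 W/(m²·K).
Amplitude A = F₀ / √((Cω)²+λ²) = 204 / 38.6 = 5.29 K.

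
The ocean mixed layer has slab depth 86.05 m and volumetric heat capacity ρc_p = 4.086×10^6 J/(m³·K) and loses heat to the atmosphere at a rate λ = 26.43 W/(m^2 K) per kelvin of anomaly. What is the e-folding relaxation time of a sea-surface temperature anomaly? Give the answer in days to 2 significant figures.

150 days

Areal heat capacity C = ρc_p × D = 4.086×10^6 × 86.05 = 3.52×10^8 J/(m²·K).
Relaxation time τ = C / λ = 3.52×10^8 / 26.43 = 1.33×10^7 s.
In days: 1.33×10^7 s / (86400 s/day) = 154 days.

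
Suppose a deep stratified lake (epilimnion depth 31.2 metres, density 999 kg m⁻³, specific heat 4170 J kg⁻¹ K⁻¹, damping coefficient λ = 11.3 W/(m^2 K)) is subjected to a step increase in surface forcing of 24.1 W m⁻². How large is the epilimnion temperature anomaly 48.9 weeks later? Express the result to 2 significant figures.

2.0 K

Areal heat capacity C = ρ c_p D = 999 × 4170 × 31.2 = 1.30×10^8 J/(m²·K).
τ = C / λ = 1.30×10^8 / 11.3 = 1.15×10^7 s.
Equilibrium anomaly ΔT_eq = F / λ = 24.1 / 11.3 = 2.13 K.
t = 48.9 weeks = 2.96×10^7 s, so t/τ = 2.57.
ΔT(t) = ΔT_eq (1 − e^(−t/τ)) = 2.13 × (1 − e^−2.57) = 1.97 K.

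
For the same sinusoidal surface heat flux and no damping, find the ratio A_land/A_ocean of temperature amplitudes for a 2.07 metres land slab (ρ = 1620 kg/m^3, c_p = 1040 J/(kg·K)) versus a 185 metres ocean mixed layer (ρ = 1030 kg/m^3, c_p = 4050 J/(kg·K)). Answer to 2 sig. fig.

220

C_ocean = 1030 × 4050 × 185 = 7.72×10^8 J/(m²·K).
C_land = 1620 × 1040 × 2.07 = 3.49×10^6 J/(m²·K).
Undamped amplitude ∝ 1/C, so A_land/A_ocean = C_ocean/C_land = 221.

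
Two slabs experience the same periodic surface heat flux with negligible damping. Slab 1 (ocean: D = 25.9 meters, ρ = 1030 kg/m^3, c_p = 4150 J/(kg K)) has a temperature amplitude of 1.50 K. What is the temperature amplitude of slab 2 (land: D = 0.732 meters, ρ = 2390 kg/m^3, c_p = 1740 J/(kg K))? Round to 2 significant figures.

55 K

C_ocean = 1.11×10^8 J/(m²·K); C_land = 3.04×10^6 J/(m²·K).
A ∝ 1/C ⇒ A_land = A_ocean × C_ocean/C_land = 1.50 × 36.4 = 54.6 K.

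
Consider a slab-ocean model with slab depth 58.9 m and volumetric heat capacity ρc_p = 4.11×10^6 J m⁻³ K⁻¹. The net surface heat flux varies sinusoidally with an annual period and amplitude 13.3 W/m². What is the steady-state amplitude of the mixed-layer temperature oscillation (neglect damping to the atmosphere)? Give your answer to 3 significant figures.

0.276 K

Areal heat capacity C = ρc_p × D = 4.11×10^6 × 58.9 = 2.42×10^8 J/(m²·K).
Angular frequency ω = 2π / T = 2π / 3.15×10^7 s = 1.99×10^-7 s⁻¹.
Cω = 2.42×10^8 × 1.99×10^-7 = 48.2 W/(m²·K).
Amplitude A = F₀ / (Cω) = 13.3 / 48.2 = 0.276 K.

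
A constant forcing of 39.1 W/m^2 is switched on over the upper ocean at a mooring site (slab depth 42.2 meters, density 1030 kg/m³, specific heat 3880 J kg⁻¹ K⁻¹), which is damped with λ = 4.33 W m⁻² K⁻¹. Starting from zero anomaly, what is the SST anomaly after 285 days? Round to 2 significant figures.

Areal heat capacity C = ρ c_p D = 1030 × 3880 × 42.2 = 1.69×10^8 J m⁻² K⁻¹.
τ = C / λ = 1.69×10^8 / 4.33 = 3.89×10^7 s.
Equilibrium anomaly ΔT_eq = F / λ = 39.1 / 4.33 = 9.03 K.
t = 285 days = 2.46×10^7 s, so t/τ = 0.632.
ΔT(t) = ΔT_eq (1 − e^(−t/τ)) = 9.03 × (1 − e^−0.632) = 4.23 K.

4.2 K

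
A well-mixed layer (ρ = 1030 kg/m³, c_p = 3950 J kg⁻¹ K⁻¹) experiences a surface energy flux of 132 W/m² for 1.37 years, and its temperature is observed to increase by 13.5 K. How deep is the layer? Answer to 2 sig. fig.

Heat input Q = F Δt = 132 × 4.32×10^7 s = 5.71×10^9 J/m².
Required areal heat capacity C = Q / ΔT = 4.23×10^8 J/(m²·K).
Depth D = C / (ρ c_p) = 4.23×10^8 / (1030 × 3950) = 104 m.

100 m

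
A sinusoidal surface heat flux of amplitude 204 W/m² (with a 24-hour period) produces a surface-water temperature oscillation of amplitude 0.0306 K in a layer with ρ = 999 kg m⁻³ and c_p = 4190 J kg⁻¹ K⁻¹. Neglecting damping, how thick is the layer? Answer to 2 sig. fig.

22 m

ω = 2π / 86400 s = 7.27×10^-5 s⁻¹.
Required C = F₀ / (A ω) = 204 / (0.0306 × 7.27×10^-5) = 9.17×10^7 J/(m²·K).
D = C / (ρ c_p) = 9.17×10^7 / (999 × 4190) = 21.9 m.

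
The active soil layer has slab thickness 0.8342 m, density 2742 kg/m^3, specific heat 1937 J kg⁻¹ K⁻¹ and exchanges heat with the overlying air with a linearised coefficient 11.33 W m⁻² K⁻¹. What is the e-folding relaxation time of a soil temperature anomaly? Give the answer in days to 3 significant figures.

Areal heat capacity C = ρ c_p D = 2742 × 1937 × 0.8342 = 4.43×10^6 J/(m²·K).
Relaxation time τ = C / λ = 4.43×10^6 / 11.33 = 3.91×10^5 s.
In days: 3.91×10^5 s / (86400 s/day) = 4.53 days.

4.53 days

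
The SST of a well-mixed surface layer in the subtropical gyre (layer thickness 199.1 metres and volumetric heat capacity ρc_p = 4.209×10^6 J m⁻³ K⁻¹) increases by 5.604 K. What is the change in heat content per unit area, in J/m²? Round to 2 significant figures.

Areal heat capacity C = ρc_p × D = 4.209×10^6 × 199.1 = 8.38×10^8 J m⁻² K⁻¹.
ΔQ = C ΔT = 8.38×10^8 × 5.604 = 4.70×10^9 J/m².

4.7×10^9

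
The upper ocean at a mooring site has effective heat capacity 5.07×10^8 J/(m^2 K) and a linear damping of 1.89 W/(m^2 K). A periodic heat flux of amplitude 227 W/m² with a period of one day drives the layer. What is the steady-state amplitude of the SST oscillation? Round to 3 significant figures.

Areal heat capacity C = 5.07×10^8 J/(m^2 K) (given).
Angular frequency ω = 2π / T = 2π / 86400 s = 7.27×10^-5 s⁻¹.
√((Cω)² + λ²) = √((36900)² + 1.89²) = 36900 W/(m²·K).
Amplitude A = F₀ / √((Cω)²+λ²) = 227 / 36900 = 0.00616 K.

0.00616 K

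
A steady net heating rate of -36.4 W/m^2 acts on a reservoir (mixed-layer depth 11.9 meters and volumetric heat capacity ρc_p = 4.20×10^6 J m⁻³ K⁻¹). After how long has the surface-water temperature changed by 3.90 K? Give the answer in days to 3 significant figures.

62.0 days

Areal heat capacity C = ρc_p × D = 4.20×10^6 × 11.9 = 5.00×10^7 J/(m^2 K).
Time required: Δt = C ΔT / F = 5.00×10^7 × -3.90 / -36.4 = 5.36×10^6 s.
In days: 5.36×10^6 s / (86400 s/day) = 62.0 days.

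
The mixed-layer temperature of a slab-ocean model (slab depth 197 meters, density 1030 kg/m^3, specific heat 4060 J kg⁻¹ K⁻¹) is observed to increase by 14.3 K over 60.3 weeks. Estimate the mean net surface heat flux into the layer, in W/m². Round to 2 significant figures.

Areal heat capacity C = ρ c_p D = 1030 × 4060 × 197 = 8.24×10^8 J m⁻² K⁻¹.
Required heat per unit area: Q = C ΔT = 8.24×10^8 × 14.3 = 1.18×10^10 J/m².
Flux F = Q / Δt = 1.18×10^10 / 3.65×10^7 s = 323 W/m².

320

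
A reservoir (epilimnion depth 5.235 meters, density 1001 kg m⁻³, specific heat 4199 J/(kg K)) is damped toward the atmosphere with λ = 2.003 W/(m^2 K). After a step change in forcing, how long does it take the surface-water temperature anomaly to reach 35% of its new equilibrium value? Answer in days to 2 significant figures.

Areal heat capacity C = ρ c_p D = 1001 × 4199 × 5.235 = 2.20×10^7 J/(m²·K).
τ = C / λ = 2.20×10^7 / 2.003 = 1.10×10^7 s.
Fraction reached: 1 − e^(−t/τ) = 0.35 ⇒ t = −τ ln(1 − 0.35) = τ × 0.431.
t = 4.73×10^6 s = 54.8 days.

55 days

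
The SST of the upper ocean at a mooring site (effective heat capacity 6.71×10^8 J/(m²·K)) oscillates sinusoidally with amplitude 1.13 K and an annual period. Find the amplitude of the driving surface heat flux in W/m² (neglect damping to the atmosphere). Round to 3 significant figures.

151

Areal heat capacity C = 6.71×10^8 J/(m²·K) (given).
ω = 2π / 3.15×10^7 s = 1.99×10^-7 s⁻¹.
Cω = 6.71×10^8 × 1.99×10^-7 = 134 W/(m²·K).
F₀ = A × Cω = 1.13 × 134 = 151 W/m².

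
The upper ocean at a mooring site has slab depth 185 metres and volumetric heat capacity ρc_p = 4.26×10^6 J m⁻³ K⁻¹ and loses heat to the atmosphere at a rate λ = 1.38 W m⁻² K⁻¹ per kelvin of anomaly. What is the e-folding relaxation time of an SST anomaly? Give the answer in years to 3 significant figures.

18.1 years

Areal heat capacity C = ρc_p × D = 4.26×10^6 × 185 = 7.88×10^8 J/(m²·K).
Relaxation time τ = C / λ = 7.88×10^8 / 1.38 = 5.71×10^8 s.
In years: 5.71×10^8 s / (3.156×10^7 s/year) = 18.1 years.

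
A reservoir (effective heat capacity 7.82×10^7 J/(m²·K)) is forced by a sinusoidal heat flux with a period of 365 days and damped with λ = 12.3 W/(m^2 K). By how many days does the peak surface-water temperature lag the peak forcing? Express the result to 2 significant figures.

52 days

Areal heat capacity C = 7.82×10^7 J/(m²·K) (given).
ω = 2π / 3.15×10^7 s = 1.99×10^-7 s⁻¹.
Phase lag φ = arctan(Cω/λ) = arctan(15.6/12.3) = 0.903 rad.
Time lag = φ / ω = 0.903 / 1.99×10^-7 = 4.53×10^6 s = 52.4 days.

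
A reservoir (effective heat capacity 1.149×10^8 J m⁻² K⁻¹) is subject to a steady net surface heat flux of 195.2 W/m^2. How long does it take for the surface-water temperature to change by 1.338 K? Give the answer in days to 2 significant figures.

9.1 days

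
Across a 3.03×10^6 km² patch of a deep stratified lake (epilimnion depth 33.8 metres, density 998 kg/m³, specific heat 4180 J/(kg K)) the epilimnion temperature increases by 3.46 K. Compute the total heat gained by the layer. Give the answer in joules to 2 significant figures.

1.5×10^21 J

Areal heat capacity C = ρ c_p D = 998 × 4180 × 33.8 = 1.41×10^8 J/(m²·K).
Heat per unit area: q = C ΔT = 1.41×10^8 × 3.46 = 4.88×10^8 J/m².
Total heat: Q = q × A = 4.88×10^8 × (3.03×10^6 × 10⁶ m²) = 1.48×10^21 J.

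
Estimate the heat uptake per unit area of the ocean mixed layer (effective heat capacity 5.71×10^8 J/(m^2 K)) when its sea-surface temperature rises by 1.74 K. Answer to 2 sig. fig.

9.9×10^8

Areal heat capacity C = 5.71×10^8 J/(m^2 K) (given).
ΔQ = C ΔT = 5.71×10^8 × 1.74 = 9.94×10^8 J/m².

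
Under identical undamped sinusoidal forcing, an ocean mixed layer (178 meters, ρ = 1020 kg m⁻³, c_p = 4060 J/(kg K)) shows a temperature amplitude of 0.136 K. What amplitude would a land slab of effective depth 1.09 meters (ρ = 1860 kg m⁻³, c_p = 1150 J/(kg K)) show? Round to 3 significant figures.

43.0 K

C_ocean = 7.37×10^8 J/(m²·K); C_land = 2.33×10^6 J/(m²·K).
A ∝ 1/C ⇒ A_land = A_ocean × C_ocean/C_land = 0.136 × 316 = 43.0 K.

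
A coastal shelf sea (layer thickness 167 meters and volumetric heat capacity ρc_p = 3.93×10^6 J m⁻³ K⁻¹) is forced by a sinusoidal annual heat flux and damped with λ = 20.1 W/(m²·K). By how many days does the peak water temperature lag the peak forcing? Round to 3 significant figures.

Areal heat capacity C = ρc_p × D = 3.93×10^6 × 167 = 6.56×10^8 J/(m^2 K).
ω = 2π / 3.15×10^7 s = 1.99×10^-7 s⁻¹.
Phase lag φ = arctan(Cω/λ) = arctan(131/20.1) = 1.42 rad.
Time lag = φ / ω = 1.42 / 1.99×10^-7 = 7.12×10^6 s = 82.4 days.

82.4 days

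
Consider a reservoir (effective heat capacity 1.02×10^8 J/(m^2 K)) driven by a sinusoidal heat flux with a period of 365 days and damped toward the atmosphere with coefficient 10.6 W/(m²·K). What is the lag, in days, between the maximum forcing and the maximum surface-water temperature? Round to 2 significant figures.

63 days

Areal heat capacity C = 1.02×10^8 J/(m^2 K) (given).
ω = 2π / 3.15×10^7 s = 1.99×10^-7 s⁻¹.
Phase lag φ = arctan(Cω/λ) = arctan(20.3/10.6) = 1.09 rad.
Time lag = φ / ω = 1.09 / 1.99×10^-7 = 5.47×10^6 s = 63.3 days.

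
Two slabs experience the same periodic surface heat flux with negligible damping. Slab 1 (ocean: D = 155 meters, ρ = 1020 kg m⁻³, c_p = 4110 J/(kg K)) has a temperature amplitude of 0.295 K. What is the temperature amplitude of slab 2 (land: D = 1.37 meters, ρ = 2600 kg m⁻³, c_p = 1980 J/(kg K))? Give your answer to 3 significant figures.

27.2 K

C_ocean = 6.50×10^8 J/(m²·K); C_land = 7.05×10^6 J/(m²·K).
A ∝ 1/C ⇒ A_land = A_ocean × C_ocean/C_land = 0.295 × 92.1 = 27.2 K.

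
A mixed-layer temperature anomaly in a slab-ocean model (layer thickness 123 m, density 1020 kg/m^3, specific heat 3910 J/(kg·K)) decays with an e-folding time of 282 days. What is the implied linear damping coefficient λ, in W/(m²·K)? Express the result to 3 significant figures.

Areal heat capacity C = ρ c_p D = 1020 × 3910 × 123 = 4.91×10^8 J m⁻² K⁻¹.
τ = 282 days = 2.44×10^7 s.
λ = C / τ = 4.91×10^8 / 2.44×10^7 = 20.1 W/(m²·K).

20.1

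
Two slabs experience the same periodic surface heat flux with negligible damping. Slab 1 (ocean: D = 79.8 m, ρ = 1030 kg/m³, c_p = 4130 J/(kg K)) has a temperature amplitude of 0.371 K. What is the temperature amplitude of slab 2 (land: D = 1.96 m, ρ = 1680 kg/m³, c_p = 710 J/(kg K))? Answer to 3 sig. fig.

53.9 K

C_ocean = 3.39×10^8 J/(m²·K); C_land = 2.34×10^6 J/(m²·K).
A ∝ 1/C ⇒ A_land = A_ocean × C_ocean/C_land = 0.371 × 145 = 53.9 K.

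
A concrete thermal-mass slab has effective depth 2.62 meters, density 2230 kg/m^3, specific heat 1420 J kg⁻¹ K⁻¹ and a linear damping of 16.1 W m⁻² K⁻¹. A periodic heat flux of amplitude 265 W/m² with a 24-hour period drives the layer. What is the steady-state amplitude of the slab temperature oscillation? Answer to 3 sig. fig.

Areal heat capacity C = ρ c_p D = 2230 × 1420 × 2.62 = 8.30×10^6 J/(m²·K).
Angular frequency ω = 2π / T = 2π / 86400 s = 7.27×10^-5 s⁻¹.
√((Cω)² + λ²) = √((603)² + 16.1²) = 604 W/(m²·K).
Amplitude A = F₀ / √((Cω)²+λ²) = 265 / 604 = 0.439 K.

0.439 K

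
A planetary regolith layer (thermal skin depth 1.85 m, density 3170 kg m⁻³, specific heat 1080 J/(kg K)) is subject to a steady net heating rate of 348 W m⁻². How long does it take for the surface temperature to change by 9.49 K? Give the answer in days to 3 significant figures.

2.00 days

Areal heat capacity C = ρ c_p D = 3170 × 1080 × 1.85 = 6.33×10^6 J m⁻² K⁻¹.
Time required: Δt = C ΔT / F = 6.33×10^6 × 9.49 / 348 = 1.73×10^5 s.
In days: 1.73×10^5 s / (86400 s/day) = 2.00 days.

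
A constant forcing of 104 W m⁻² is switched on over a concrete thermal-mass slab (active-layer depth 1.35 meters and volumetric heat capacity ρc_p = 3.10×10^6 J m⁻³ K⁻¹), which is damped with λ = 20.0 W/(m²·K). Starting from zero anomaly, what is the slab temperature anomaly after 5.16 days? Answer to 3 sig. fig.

4.58 K

Areal heat capacity C = ρc_p × D = 3.10×10^6 × 1.35 = 4.19×10^6 J m⁻² K⁻¹.
τ = C / λ = 4.19×10^6 / 20.0 = 2.09×10^5 s.
Equilibrium anomaly ΔT_eq = F / λ = 104 / 20.0 = 5.20 K.
t = 5.16 days = 4.46×10^5 s, so t/τ = 2.13.
ΔT(t) = ΔT_eq (1 − e^(−t/τ)) = 5.20 × (1 − e^−2.13) = 4.58 K.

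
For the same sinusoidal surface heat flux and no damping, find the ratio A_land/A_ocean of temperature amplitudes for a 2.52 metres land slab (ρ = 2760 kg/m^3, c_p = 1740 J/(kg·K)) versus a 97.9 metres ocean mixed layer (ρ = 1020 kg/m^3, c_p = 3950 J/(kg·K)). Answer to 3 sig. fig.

C_ocean = 1020 × 3950 × 97.9 = 3.94×10^8 J/(m²·K).
C_land = 2760 × 1740 × 2.52 = 1.21×10^7 J/(m²·K).
Undamped amplitude ∝ 1/C, so A_land/A_ocean = C_ocean/C_land = 32.6.

32.6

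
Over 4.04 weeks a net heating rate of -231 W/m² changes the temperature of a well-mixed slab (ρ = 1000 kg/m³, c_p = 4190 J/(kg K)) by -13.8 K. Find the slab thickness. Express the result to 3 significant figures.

9.76 m

Heat input Q = F Δt = -231 × 2.44×10^6 s = -5.64×10^8 J/m².
Required areal heat capacity C = Q / ΔT = 4.09×10^7 J/(m²·K).
Depth D = C / (ρ c_p) = 4.09×10^7 / (1000 × 4190) = 9.76 m.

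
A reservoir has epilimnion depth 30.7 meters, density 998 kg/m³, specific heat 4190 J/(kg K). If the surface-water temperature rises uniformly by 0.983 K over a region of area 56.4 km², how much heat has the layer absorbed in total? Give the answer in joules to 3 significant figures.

Areal heat capacity C = ρ c_p D = 998 × 4190 × 30.7 = 1.28×10^8 J/(m^2 K).
Heat per unit area: q = C ΔT = 1.28×10^8 × 0.983 = 1.26×10^8 J/m².
Total heat: Q = q × A = 1.26×10^8 × (56.4 × 10⁶ m²) = 7.12×10^15 J.

7.12×10^15 J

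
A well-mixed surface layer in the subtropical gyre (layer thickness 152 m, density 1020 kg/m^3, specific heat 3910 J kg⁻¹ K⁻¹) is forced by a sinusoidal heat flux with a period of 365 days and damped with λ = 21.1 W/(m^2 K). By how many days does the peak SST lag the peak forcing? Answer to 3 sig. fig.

81.2 days

Areal heat capacity C = ρ c_p D = 1020 × 3910 × 152 = 6.06×10^8 J/(m²·K).
ω = 2π / 3.15×10^7 s = 1.99×10^-7 s⁻¹.
Phase lag φ = arctan(Cω/λ) = arctan(121/21.1) = 1.40 rad.
Time lag = φ / ω = 1.40 / 1.99×10^-7 = 7.02×10^6 s = 81.2 days.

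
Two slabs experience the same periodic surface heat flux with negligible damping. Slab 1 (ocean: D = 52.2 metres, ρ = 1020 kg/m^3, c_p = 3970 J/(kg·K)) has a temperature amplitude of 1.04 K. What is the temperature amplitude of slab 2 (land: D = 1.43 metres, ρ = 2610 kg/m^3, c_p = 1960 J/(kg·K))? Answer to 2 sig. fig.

C_ocean = 2.11×10^8 J/(m²·K); C_land = 7.32×10^6 J/(m²·K).
A ∝ 1/C ⇒ A_land = A_ocean × C_ocean/C_land = 1.04 × 28.9 = 30.1 K.

30 K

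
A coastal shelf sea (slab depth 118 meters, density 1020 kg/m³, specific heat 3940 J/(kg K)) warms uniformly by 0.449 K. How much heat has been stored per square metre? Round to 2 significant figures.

Areal heat capacity C = ρ c_p D = 1020 × 3940 × 118 = 4.74×10^8 J/(m²·K).
ΔQ = C ΔT = 4.74×10^8 × 0.449 = 2.13×10^8 J/m².

2.1×10^8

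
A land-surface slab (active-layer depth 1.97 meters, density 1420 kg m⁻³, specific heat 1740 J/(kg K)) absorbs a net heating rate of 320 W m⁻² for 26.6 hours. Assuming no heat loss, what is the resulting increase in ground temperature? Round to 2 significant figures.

6.3 K

Areal heat capacity C = ρ c_p D = 1420 × 1740 × 1.97 = 4.87×10^6 J/(m²·K).
Net heat input Q = F Δt = 320 × (26.6 hours × 3600 s/hour) = 3.06×10^7 J/m².
ΔT = Q / C = 3.06×10^7 / 4.87×10^6 = 6.30 K.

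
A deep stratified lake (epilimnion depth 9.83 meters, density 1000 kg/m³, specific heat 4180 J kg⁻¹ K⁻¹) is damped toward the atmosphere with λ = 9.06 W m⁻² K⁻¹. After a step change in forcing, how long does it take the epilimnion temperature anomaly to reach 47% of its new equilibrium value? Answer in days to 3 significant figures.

33.3 days

Areal heat capacity C = ρ c_p D = 1000 × 4180 × 9.83 = 4.11×10^7 J m⁻² K⁻¹.
τ = C / λ = 4.11×10^7 / 9.06 = 4.54×10^6 s.
Fraction reached: 1 − e^(−t/τ) = 0.47 ⇒ t = −τ ln(1 − 0.47) = τ × 0.635.
t = 2.88×10^6 s = 33.3 days.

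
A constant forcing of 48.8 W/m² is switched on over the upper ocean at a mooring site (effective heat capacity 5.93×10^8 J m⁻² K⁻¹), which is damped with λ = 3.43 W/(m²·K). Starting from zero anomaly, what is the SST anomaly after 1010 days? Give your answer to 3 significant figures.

Areal heat capacity C = 5.93×10^8 J m⁻² K⁻¹ (given).
τ = C / λ = 5.93×10^8 / 3.43 = 1.73×10^8 s.
Equilibrium anomaly ΔT_eq = F / λ = 48.8 / 3.43 = 14.2 K.
t = 1010 days = 8.73×10^7 s, so t/τ = 0.505.
ΔT(t) = ΔT_eq (1 − e^(−t/τ)) = 14.2 × (1 − e^−0.505) = 5.64 K.

5.64 K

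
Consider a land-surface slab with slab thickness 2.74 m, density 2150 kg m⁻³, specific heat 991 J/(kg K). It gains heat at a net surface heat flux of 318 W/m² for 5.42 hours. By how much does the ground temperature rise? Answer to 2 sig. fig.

Areal heat capacity C = ρ c_p D = 2150 × 991 × 2.74 = 5.84×10^6 J/(m²·K).
Net heat input Q = F Δt = 318 × (5.42 hours × 3600 s/hour) = 6.20×10^6 J/m².
ΔT = Q / C = 6.20×10^6 / 5.84×10^6 = 1.06 K.

1.1 K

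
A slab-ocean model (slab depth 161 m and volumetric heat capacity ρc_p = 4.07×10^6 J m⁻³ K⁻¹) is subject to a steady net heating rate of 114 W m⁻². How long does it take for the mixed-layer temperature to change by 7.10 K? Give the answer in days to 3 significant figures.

Areal heat capacity C = ρc_p × D = 4.07×10^6 × 161 = 6.55×10^8 J m⁻² K⁻¹.
Time required: Δt = C ΔT / F = 6.55×10^8 × 7.10 / 114 = 4.08×10^7 s.
In days: 4.08×10^7 s / (86400 s/day) = 472 days.

472 days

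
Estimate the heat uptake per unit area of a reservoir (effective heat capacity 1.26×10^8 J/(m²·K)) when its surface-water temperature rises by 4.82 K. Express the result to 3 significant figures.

Areal heat capacity C = 1.26×10^8 J/(m²·K) (given).
ΔQ = C ΔT = 1.26×10^8 × 4.82 = 6.07×10^8 J/m².

6.07×10^8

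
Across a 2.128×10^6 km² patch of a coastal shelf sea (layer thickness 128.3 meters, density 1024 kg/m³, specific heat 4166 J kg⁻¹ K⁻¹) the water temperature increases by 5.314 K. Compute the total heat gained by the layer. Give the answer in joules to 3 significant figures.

6.19×10^21 J

Areal heat capacity C = ρ c_p D = 1024 × 4166 × 128.3 = 5.47×10^8 J/(m²·K).
Heat per unit area: q = C ΔT = 5.47×10^8 × 5.314 = 2.91×10^9 J/m².
Total heat: Q = q × A = 2.91×10^9 × (2.128×10^6 × 10⁶ m²) = 6.19×10^21 J.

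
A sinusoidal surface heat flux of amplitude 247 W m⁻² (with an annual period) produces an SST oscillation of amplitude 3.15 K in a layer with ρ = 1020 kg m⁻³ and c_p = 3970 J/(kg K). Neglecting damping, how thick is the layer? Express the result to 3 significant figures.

ω = 2π / 3.15×10^7 s = 1.99×10^-7 s⁻¹.
Required C = F₀ / (A ω) = 247 / (3.15 × 1.99×10^-7) = 3.94×10^8 J/(m²·K).
D = C / (ρ c_p) = 3.94×10^8 / (1020 × 3970) = 97.2 m.

97.2 m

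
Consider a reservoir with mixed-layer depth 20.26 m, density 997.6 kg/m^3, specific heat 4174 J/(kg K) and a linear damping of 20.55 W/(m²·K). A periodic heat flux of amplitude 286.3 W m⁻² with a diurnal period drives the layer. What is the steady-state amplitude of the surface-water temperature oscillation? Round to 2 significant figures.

0.047 K

Areal heat capacity C = ρ c_p D = 997.6 × 4174 × 20.26 = 8.44×10^7 J/(m^2 K).
Angular frequency ω = 2π / T = 2π / 86400 s = 7.27×10^-5 s⁻¹.
√((Cω)² + λ²) = √((6130)² + 20.55²) = 6140 W/(m²·K).
Amplitude A = F₀ / √((Cω)²+λ²) = 286.3 / 6140 = 0.0467 K.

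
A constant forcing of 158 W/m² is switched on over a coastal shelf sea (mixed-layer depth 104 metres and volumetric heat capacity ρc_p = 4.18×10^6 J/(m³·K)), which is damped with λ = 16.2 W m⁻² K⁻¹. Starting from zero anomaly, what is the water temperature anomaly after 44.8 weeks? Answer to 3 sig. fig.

Areal heat capacity C = ρc_p × D = 4.18×10^6 × 104 = 4.35×10^8 J/(m²·K).
τ = C / λ = 4.35×10^8 / 16.2 = 2.68×10^7 s.
Equilibrium anomaly ΔT_eq = F / λ = 158 / 16.2 = 9.75 K.
t = 44.8 weeks = 2.71×10^7 s, so t/τ = 1.01.
ΔT(t) = ΔT_eq (1 − e^(−t/τ)) = 9.75 × (1 − e^−1.01) = 6.20 K.

6.20 K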